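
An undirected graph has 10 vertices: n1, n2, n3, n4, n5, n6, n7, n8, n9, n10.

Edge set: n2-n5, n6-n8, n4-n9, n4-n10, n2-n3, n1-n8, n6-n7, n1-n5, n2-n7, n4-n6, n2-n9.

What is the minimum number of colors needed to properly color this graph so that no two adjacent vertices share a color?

The cycle n6-n7-n2-n9-n4-n6 has odd length 5, so it cannot be 2-colored; at least 3 colors are needed.
3 colors suffice: color R → {n1, n2, n4}; color B → {n3, n5, n6, n9, n10}; color G → {n7, n8}. Each edge has distinct colors on its endpoints.

3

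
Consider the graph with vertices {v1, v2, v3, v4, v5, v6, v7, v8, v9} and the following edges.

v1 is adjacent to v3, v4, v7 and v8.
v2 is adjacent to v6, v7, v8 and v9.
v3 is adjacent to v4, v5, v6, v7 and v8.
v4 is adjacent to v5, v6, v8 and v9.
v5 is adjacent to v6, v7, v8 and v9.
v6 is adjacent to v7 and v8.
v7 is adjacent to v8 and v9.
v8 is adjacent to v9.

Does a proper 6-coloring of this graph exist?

Yes

The chromatic number is 5. v3, v5, v6, v7, v8 are pairwise adjacent (a clique of size 5), so at least 5 colors are needed.
One proper 5-coloring: v1=3, v2=4, v3=4, v4=2, v5=5, v6=3, v7=2, v8=1, v9=3.
Since 6 ≥ 5, a proper 6-coloring certainly exists.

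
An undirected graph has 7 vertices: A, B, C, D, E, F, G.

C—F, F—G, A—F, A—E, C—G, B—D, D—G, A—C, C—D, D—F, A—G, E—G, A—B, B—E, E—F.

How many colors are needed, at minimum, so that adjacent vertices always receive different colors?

C, D, F, G are mutually adjacent (a clique of size 4), so at least 4 colors are needed.
4 colors suffice: A=green, B=red, C=yellow, D=green, E=yellow, F=blue, G=red. Every edge joins two different colors.

4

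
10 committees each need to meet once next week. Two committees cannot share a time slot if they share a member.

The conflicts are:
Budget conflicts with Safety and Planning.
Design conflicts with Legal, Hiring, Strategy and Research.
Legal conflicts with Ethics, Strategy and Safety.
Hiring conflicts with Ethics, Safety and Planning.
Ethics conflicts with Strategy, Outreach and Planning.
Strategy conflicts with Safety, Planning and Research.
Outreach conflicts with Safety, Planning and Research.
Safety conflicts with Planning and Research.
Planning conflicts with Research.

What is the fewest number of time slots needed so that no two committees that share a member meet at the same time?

Outreach, Safety, Planning, Research all conflict with each other, so at least 4 time slots are needed.
4 time slots suffice: time slot 1 → {Design, Planning}; time slot 2 → {Ethics, Safety}; time slot 3 → {Budget, Hiring, Strategy, Outreach}; time slot 4 → {Legal, Research}. No two conflicting committees share a time slot.

4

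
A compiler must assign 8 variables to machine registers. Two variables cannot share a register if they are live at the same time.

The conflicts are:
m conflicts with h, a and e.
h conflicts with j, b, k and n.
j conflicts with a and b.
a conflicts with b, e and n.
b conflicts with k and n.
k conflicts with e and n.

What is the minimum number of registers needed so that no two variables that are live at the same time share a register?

4

h, b, k, n pairwise conflict, so at least 4 registers are needed.
4 registers suffice: register 1 → {h, a}; register 2 → {m, b}; register 3 → {j, k}; register 4 → {e, n}. Each listed conflict is separated.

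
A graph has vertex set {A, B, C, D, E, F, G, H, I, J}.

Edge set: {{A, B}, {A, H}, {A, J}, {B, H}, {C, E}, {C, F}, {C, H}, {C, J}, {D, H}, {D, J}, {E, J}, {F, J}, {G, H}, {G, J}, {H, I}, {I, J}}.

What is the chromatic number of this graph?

3

C, F, J are pairwise adjacent, so at least 3 colors are needed.
3 colors suffice: color 1 → {H, J}; color 2 → {A, C, D, G, I}; color 3 → {B, E, F}. No two adjacent vertices share a color.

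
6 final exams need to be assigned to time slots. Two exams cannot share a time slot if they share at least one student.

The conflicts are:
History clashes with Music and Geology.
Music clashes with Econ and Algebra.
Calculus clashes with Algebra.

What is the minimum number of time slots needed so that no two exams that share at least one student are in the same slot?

History and Geology conflict, so at least 2 time slots are needed.
2 time slots suffice: time slot 1 → {Music, Calculus, Geology}; time slot 2 → {History, Econ, Algebra}. No two conflicting exams share a time slot.

2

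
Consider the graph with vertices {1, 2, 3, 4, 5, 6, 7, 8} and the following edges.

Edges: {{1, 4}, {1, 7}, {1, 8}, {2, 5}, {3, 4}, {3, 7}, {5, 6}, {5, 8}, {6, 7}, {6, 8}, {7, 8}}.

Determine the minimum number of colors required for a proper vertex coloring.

3

6, 7, 8 are mutually adjacent, so at least 3 colors are needed.
A valid assignment using 3 colors: 1=c, 2=b, 3=b, 4=a, 5=a, 6=c, 7=a, 8=b. Each edge has distinct colors on its endpoints.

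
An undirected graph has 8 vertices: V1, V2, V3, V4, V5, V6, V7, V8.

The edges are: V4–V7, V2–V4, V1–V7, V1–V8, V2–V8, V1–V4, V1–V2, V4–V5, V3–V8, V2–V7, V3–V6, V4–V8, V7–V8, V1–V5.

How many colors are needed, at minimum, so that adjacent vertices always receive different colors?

5

V1, V2, V4, V7, V8 form a clique, so at least 5 colors are needed.
A valid assignment using 5 colors: V1=red, V2=yellow, V3=red, V4=blue, V5=green, V6=blue, V7=purple, V8=green. Every edge joins two different colors.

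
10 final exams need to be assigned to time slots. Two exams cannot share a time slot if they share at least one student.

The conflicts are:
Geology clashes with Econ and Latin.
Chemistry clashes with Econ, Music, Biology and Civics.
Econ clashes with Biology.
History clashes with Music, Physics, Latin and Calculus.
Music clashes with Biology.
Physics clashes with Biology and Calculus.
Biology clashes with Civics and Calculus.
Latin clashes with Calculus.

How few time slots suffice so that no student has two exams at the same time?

Chemistry, Econ, Biology all conflict with each other, so at least 3 time slots are needed.
A valid assignment using 3 time slots: Geology=1, Chemistry=2, Econ=3, History=1, Music=3, Physics=3, Biology=1, Civics=3, Latin=3, Calculus=2. Every pair that conflicts lands in different time slots.

3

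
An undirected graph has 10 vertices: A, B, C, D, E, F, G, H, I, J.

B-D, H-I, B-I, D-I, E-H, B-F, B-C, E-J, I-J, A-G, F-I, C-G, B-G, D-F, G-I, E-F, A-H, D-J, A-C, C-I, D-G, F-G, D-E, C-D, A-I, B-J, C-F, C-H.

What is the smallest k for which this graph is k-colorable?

6

B, C, D, F, G, I are pairwise adjacent (a clique of size 6), so at least 6 colors are needed.
6 colors suffice: color 1 → {E, I}; color 2 → {C, J}; color 3 → {A, D}; color 4 → {B, H}; color 5 → {G}; color 6 → {F}. Every edge joins two different colors.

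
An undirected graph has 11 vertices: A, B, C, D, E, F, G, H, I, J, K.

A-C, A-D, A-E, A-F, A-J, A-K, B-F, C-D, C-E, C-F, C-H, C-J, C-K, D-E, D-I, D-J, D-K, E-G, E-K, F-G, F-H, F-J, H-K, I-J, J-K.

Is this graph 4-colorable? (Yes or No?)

No

A, C, D, E, K are mutually adjacent (a clique of size 5), so at least 5 colors are needed.
So 4 colors are not enough.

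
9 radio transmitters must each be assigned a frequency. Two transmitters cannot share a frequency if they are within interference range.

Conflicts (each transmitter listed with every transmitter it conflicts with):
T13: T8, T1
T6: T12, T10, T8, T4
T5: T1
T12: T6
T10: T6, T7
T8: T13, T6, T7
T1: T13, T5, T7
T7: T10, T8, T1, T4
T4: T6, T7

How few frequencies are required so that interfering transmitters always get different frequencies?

2

T8 and T7 conflict, so at least 2 frequencies are needed.
2 frequencies suffice: T13=1, T6=1, T5=1, T12=2, T10=2, T8=2, T1=2, T7=1, T4=2. No two conflicting transmitters share a frequency.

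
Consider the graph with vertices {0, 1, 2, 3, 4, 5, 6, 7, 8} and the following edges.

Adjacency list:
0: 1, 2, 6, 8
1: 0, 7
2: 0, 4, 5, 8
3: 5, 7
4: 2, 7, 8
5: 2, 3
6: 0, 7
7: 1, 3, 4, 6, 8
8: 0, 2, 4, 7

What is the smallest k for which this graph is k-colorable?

3

2, 4, 8 form a triangle, so at least 3 colors are needed.
3 colors suffice: 0=blue, 1=green, 2=red, 3=blue, 4=blue, 5=green, 6=green, 7=red, 8=green. No two adjacent vertices share a color.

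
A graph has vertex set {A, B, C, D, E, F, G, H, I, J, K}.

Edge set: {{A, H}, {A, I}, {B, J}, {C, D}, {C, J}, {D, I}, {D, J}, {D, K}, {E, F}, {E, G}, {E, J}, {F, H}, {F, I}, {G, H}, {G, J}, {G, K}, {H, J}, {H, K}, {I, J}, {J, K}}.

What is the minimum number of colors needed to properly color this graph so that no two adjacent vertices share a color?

4

G, H, J, K form a clique, so at least 4 colors are needed.
4 colors suffice: A=1, B=2, C=2, D=3, E=2, F=1, G=3, H=2, I=2, J=1, K=4. Every edge joins two different colors.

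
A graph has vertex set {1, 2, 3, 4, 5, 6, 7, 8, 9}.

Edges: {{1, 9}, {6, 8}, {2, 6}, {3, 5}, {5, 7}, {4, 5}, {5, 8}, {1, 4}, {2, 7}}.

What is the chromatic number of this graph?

3

The cycle 6-8-5-7-2-6 has odd length 5, so it cannot be 2-colored; at least 3 colors are needed.
3 colors suffice: color a → {1, 2, 5}; color b → {3, 4, 7, 8, 9}; color c → {6}. Every edge joins two different colors.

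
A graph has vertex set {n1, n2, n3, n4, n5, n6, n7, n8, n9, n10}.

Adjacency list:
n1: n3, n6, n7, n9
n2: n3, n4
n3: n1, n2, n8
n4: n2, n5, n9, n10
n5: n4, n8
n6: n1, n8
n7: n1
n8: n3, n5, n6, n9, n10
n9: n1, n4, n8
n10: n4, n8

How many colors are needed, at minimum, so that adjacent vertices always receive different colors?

3

The cycle n2-n4-n9-n8-n3-n2 has odd length 5, so it cannot be 2-colored; at least 3 colors are needed.
A valid assignment using 3 colors: n1=R, n2=G, n3=B, n4=R, n5=B, n6=B, n7=B, n8=R, n9=B, n10=B. Every edge joins two different colors.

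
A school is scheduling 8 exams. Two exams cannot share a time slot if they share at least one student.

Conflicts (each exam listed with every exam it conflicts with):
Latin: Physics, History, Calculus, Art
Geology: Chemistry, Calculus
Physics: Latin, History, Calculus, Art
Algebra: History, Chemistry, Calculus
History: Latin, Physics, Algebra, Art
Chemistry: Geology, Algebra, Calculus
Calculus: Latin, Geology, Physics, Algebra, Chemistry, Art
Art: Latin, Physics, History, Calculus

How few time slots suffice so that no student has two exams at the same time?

4

Latin, Physics, Calculus, Art all conflict with each other, so at least 4 time slots are needed.
4 time slots suffice: time slot 1 → {History, Calculus}; time slot 2 → {Latin, Chemistry}; time slot 3 → {Geology, Physics, Algebra}; time slot 4 → {Art}. Each listed conflict is separated.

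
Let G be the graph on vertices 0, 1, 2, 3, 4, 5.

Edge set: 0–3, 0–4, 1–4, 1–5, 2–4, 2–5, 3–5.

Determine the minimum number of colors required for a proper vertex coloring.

3

The cycle 5-3-0-4-2-5 has odd length 5, so it cannot be 2-colored; at least 3 colors are needed.
3 colors suffice: 0=blue, 1=blue, 2=blue, 3=green, 4=red, 5=red. No two adjacent vertices share a color.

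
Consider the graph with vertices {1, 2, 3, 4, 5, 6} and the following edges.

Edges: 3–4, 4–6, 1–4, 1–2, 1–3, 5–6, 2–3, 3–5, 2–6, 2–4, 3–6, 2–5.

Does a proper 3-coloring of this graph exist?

No

2, 3, 4, 6 are mutually adjacent (a clique of size 4), so at least 4 colors are needed.
So 3 colors are not enough.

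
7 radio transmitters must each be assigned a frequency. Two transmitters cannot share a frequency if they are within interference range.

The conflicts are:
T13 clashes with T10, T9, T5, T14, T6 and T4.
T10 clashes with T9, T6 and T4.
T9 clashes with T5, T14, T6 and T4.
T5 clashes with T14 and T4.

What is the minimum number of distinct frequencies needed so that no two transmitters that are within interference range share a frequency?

4

T13, T9, T5, T14 pairwise conflict, so at least 4 frequencies are needed.
A valid assignment using 4 frequencies: T13=2, T10=3, T9=1, T5=3, T14=4, T6=4, T4=4. Each listed conflict is separated.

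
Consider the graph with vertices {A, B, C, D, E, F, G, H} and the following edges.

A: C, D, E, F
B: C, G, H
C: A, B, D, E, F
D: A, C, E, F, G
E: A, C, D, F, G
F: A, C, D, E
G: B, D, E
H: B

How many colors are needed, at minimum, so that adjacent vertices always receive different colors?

5

A, C, D, E, F are pairwise adjacent (a clique of size 5), so at least 5 colors are needed.
5 colors suffice: color 1 → {B, D}; color 2 → {E, H}; color 3 → {C, G}; color 4 → {F}; color 5 → {A}. No two adjacent vertices share a color.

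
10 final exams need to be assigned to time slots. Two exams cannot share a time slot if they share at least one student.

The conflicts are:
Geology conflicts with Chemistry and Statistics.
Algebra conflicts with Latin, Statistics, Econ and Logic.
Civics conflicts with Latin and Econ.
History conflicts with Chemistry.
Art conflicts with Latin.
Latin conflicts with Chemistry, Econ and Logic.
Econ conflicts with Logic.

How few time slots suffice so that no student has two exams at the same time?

4

Algebra, Latin, Econ, Logic all conflict with each other, so at least 4 time slots are needed.
4 time slots suffice: time slot 1 → {Geology, History, Latin}; time slot 2 → {Algebra, Civics, Art, Chemistry}; time slot 3 → {Statistics, Econ}; time slot 4 → {Logic}. Each listed conflict is separated.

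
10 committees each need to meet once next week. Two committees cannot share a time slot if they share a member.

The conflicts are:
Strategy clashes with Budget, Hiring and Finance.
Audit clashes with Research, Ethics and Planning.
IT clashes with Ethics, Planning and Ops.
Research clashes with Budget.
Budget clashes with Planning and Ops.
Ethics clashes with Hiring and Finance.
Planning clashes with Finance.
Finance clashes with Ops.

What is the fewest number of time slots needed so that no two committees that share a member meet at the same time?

Audit and Research conflict, so at least 2 time slots are needed.
Using 2 time slots: Strategy=2, Audit=1, IT=1, Research=2, Budget=1, Ethics=2, Planning=2, Hiring=1, Finance=1, Ops=2. Every pair that conflicts lands in different time slots.

2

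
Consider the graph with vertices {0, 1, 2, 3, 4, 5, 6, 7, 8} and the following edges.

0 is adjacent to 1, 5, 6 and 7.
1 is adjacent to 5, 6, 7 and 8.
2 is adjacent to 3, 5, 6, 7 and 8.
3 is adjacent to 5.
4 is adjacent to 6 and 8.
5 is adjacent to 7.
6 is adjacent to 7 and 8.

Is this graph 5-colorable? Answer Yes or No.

The chromatic number is 4. 0, 1, 5, 7 are mutually adjacent (a clique of size 4), so at least 4 colors are needed.
One proper 4-coloring: 0=yellow, 1=blue, 2=blue, 3=green, 4=blue, 5=red, 6=red, 7=green, 8=green.
Since 5 ≥ 4, a proper 5-coloring certainly exists.

Yes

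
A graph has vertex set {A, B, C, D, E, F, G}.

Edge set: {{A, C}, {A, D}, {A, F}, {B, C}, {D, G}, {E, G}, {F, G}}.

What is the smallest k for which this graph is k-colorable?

2

B and C are adjacent, so at least 2 colors are needed.
A valid assignment using 2 colors: A=1, B=1, C=2, D=2, E=2, F=2, G=1. Every edge joins two different colors.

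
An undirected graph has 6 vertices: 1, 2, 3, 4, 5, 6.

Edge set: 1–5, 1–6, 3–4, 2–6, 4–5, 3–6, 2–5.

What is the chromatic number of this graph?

The cycle 6-3-4-5-1-6 has odd length 5, so it cannot be 2-colored; at least 3 colors are needed.
3 colors suffice: color red → {5, 6}; color blue → {1, 2, 4}; color green → {3}. Each edge has distinct colors on its endpoints.

3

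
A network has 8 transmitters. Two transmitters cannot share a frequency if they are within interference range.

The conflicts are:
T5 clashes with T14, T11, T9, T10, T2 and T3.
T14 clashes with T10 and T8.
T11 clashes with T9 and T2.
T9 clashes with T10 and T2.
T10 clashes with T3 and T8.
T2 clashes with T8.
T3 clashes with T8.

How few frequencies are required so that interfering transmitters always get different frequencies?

4

T5, T11, T9, T2 all conflict with each other, so at least 4 frequencies are needed.
4 frequencies suffice: frequency 1 → {T5, T8}; frequency 2 → {T10, T2}; frequency 3 → {T14, T9, T3}; frequency 4 → {T11}. No two conflicting transmitters share a frequency.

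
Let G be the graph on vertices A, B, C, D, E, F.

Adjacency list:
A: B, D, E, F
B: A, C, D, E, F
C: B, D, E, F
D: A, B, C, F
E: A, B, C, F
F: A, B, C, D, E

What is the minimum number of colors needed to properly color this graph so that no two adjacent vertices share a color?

A, B, D, F are mutually adjacent (a clique of size 4), so at least 4 colors are needed.
4 colors suffice: color 1 → {B}; color 2 → {F}; color 3 → {D, E}; color 4 → {A, C}. No two adjacent vertices share a color.

4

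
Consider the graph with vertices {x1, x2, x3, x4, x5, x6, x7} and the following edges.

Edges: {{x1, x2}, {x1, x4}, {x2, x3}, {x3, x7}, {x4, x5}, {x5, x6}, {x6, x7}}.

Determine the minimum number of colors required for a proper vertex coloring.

The cycle x5-x4-x1-x2-x3-x7-x6-x5 has odd length 7, so it cannot be 2-colored; at least 3 colors are needed.
3 colors suffice: x1=2, x2=1, x3=2, x4=1, x5=3, x6=2, x7=1. Every edge joins two different colors.

3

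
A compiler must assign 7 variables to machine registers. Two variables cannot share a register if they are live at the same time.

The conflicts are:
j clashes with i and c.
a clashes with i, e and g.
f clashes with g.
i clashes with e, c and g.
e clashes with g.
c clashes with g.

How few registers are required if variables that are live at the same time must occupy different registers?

4

a, i, e, g all conflict with each other, so at least 4 registers are needed.
4 registers suffice: register 1 → {j, g}; register 2 → {f, i}; register 3 → {a, c}; register 4 → {e}. No two conflicting variables share a register.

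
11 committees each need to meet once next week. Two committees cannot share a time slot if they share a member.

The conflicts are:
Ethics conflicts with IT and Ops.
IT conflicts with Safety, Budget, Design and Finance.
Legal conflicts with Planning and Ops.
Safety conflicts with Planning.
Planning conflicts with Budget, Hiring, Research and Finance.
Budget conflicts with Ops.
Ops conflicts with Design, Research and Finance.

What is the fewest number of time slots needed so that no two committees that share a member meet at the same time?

2

IT and Design conflict, so at least 2 time slots are needed.
Using 2 time slots: Ethics=2, IT=1, Legal=2, Safety=2, Planning=1, Budget=2, Hiring=2, Ops=1, Design=2, Research=2, Finance=2. No two conflicting committees share a time slot.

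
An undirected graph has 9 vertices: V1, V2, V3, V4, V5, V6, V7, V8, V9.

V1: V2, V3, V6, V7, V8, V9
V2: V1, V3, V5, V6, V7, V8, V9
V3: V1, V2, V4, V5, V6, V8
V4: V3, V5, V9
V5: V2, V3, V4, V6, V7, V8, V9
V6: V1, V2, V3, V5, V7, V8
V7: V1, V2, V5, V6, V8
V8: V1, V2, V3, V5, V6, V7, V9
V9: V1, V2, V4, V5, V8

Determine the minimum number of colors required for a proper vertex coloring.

5

V1, V2, V6, V7, V8 form a clique, so at least 5 colors are needed.
5 colors suffice: V1=2, V2=3, V3=5, V4=1, V5=2, V6=4, V7=5, V8=1, V9=4. Each edge has distinct colors on its endpoints.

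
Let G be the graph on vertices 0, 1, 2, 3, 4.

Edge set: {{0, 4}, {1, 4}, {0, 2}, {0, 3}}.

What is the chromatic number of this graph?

1 and 4 are adjacent, so at least 2 colors are needed.
A valid assignment using 2 colors: 0=red, 1=red, 2=blue, 3=blue, 4=blue. No two adjacent vertices share a color.

2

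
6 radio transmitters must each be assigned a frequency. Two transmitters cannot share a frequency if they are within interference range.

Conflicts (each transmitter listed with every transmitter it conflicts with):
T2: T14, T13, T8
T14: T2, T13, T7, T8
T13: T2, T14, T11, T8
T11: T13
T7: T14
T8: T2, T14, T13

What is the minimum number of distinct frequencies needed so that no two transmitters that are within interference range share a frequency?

4

T2, T14, T13, T8 are mutually in conflict, so at least 4 frequencies are needed.
4 frequencies suffice: frequency 1 → {T14, T11}; frequency 2 → {T13, T7}; frequency 3 → {T2}; frequency 4 → {T8}. No two conflicting transmitters share a frequency.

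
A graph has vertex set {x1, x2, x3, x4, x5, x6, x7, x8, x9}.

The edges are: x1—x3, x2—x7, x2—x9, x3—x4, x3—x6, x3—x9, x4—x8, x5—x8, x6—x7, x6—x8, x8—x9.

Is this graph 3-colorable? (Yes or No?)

Yes

The chromatic number is 3. The cycle x9-x2-x7-x6-x8-x9 has odd length 5, so it cannot be 2-colored; at least 3 colors are needed.
A valid assignment using 3 colors: x1=B, x2=G, x3=R, x4=B, x5=B, x6=B, x7=R, x8=R, x9=B.
That is already a proper 3-coloring.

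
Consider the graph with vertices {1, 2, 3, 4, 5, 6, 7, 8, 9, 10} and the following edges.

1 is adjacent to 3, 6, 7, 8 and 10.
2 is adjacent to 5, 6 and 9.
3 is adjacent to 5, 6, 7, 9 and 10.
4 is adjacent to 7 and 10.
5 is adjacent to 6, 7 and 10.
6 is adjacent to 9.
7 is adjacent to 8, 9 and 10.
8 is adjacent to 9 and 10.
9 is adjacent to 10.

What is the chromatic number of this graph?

7, 8, 9, 10 form a clique, so at least 4 colors are needed.
4 colors suffice: color a → {6, 7}; color b → {2, 10}; color c → {1, 4, 5, 9}; color d → {3, 8}. Every edge joins two different colors.

4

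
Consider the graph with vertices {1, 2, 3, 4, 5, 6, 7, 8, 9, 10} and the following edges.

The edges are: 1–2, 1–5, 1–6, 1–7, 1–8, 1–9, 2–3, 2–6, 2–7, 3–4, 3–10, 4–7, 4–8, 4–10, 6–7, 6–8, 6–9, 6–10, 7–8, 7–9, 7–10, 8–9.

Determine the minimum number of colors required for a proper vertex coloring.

1, 6, 7, 8, 9 are mutually adjacent (a clique of size 5), so at least 5 colors are needed.
5 colors suffice: color a → {3, 5, 7}; color b → {1, 4}; color c → {6}; color d → {2, 8, 10}; color e → {9}. Every edge joins two different colors.

5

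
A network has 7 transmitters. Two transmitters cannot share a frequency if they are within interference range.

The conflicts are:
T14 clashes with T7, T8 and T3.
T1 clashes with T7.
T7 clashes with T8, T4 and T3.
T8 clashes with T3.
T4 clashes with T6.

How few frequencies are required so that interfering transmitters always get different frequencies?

T14, T7, T8, T3 pairwise conflict, so at least 4 frequencies are needed.
4 frequencies suffice: frequency 1 → {T7, T6}; frequency 2 → {T1, T8, T4}; frequency 3 → {T3}; frequency 4 → {T14}. No two conflicting transmitters share a frequency.

4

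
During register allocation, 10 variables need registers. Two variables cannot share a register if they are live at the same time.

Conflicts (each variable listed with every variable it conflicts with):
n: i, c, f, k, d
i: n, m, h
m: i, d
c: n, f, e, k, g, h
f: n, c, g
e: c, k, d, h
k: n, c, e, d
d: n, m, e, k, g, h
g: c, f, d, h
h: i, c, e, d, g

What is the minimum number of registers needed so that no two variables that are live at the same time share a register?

3

d, g, h are mutually in conflict, so at least 3 registers are needed.
3 registers suffice: n=2, i=1, m=2, c=1, f=3, e=2, k=3, d=1, g=2, h=3. Each listed conflict is separated.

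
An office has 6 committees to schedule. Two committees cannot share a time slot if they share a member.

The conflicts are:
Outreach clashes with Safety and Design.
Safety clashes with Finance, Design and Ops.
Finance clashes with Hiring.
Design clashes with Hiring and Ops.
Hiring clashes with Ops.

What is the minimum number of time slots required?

Design, Hiring, Ops are mutually in conflict, so at least 3 time slots are needed.
3 time slots suffice: time slot 1 → {Safety, Hiring}; time slot 2 → {Finance, Design}; time slot 3 → {Outreach, Ops}. Each listed conflict is separated.

3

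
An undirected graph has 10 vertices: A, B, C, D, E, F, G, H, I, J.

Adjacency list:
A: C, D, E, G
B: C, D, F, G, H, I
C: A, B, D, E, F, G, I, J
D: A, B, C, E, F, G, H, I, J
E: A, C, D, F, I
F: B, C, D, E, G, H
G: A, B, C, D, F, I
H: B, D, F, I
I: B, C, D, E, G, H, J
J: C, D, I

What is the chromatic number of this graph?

5

B, C, D, F, G form a clique, so at least 5 colors are needed.
5 colors suffice: color red → {D}; color blue → {C, H}; color green → {A, F, I}; color yellow → {E, G, J}; color purple → {B}. Each edge has distinct colors on its endpoints.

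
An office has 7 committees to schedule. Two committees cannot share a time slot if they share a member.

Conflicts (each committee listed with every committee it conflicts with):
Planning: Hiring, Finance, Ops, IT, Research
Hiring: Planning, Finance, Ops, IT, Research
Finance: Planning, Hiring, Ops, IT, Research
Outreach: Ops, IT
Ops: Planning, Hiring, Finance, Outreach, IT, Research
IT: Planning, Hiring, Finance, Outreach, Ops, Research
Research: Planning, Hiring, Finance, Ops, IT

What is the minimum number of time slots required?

6

Planning, Hiring, Finance, Ops, IT, Research pairwise conflict, so at least 6 time slots are needed.
6 time slots suffice: Planning=5, Hiring=4, Finance=6, Outreach=3, Ops=2, IT=1, Research=3. Each listed conflict is separated.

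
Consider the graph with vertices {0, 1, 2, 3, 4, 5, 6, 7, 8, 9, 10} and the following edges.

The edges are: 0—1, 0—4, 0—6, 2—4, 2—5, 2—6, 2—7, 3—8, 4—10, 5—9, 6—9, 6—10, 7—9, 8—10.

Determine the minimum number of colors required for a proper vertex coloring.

0 and 6 are adjacent, so at least 2 colors are needed.
A valid assignment using 2 colors: 0=b, 1=a, 2=b, 3=b, 4=a, 5=a, 6=a, 7=a, 8=a, 9=b, 10=b. No two adjacent vertices share a color.

2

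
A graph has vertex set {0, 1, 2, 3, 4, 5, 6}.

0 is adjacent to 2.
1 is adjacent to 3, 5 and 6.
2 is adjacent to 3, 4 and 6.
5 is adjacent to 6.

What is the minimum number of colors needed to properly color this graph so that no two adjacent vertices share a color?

3

1, 5, 6 are mutually adjacent, so at least 3 colors are needed.
3 colors suffice: color a → {1, 2}; color b → {0, 3, 4, 6}; color c → {5}. Each edge has distinct colors on its endpoints.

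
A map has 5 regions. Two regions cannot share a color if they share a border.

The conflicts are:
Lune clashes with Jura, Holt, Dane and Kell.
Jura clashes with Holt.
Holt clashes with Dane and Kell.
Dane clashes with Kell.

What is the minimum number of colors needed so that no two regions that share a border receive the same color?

Lune, Holt, Dane, Kell all conflict with each other, so at least 4 colors are needed.
4 colors suffice: Lune=1, Jura=3, Holt=2, Dane=3, Kell=4. Every pair that conflicts lands in different colors.

4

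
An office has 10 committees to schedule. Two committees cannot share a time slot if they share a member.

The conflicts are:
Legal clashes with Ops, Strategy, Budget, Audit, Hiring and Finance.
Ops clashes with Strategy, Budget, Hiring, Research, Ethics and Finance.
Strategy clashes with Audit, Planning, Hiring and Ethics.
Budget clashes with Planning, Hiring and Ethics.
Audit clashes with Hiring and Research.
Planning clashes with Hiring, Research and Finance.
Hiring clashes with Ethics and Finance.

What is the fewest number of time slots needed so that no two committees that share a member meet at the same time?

Ops, Budget, Hiring, Ethics pairwise conflict, so at least 4 time slots are needed.
A valid assignment using 4 time slots: Legal=4, Ops=2, Strategy=3, Budget=3, Audit=2, Planning=2, Hiring=1, Research=1, Ethics=4, Finance=3. No two conflicting committees share a time slot.

4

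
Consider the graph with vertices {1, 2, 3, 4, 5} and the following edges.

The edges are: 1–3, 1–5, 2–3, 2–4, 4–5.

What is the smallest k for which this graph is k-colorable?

3

The cycle 3-1-5-4-2-3 has odd length 5, so it cannot be 2-colored; at least 3 colors are needed.
3 colors suffice: color a → {3, 5}; color b → {1, 4}; color c → {2}. Each edge has distinct colors on its endpoints.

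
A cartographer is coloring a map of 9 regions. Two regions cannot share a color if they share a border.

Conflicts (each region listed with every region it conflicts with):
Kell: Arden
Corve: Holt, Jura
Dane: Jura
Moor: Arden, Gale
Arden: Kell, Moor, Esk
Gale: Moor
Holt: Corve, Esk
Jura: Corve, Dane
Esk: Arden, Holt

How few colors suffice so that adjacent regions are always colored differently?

Corve and Jura conflict, so at least 2 colors are needed.
2 colors suffice: color 1 → {Arden, Gale, Holt, Jura}; color 2 → {Kell, Corve, Dane, Moor, Esk}. Every pair that conflicts lands in different colors.

2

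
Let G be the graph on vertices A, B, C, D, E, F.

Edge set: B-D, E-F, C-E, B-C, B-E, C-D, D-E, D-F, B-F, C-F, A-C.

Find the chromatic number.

B, C, D, E, F are pairwise adjacent (a clique of size 5), so at least 5 colors are needed.
5 colors suffice: color red → {C}; color blue → {A, D}; color green → {E}; color yellow → {B}; color purple → {F}. No two adjacent vertices share a color.

5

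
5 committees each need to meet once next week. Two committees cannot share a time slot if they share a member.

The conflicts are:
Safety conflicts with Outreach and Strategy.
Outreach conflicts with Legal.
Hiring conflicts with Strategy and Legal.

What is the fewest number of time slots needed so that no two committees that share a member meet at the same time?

3

The cycle Legal-Hiring-Strategy-Safety-Outreach-Legal has odd length 5, so it cannot be 2-colored; at least 3 time slots are needed.
3 time slots suffice: Safety=2, Outreach=3, Hiring=2, Strategy=1, Legal=1. No two conflicting committees share a time slot.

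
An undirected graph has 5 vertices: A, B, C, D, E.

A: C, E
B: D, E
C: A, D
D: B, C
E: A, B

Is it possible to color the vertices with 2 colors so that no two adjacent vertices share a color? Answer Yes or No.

The cycle B-E-A-C-D-B has odd length 5, so it cannot be 2-colored; at least 3 colors are needed.
So 2 colors are not enough.

No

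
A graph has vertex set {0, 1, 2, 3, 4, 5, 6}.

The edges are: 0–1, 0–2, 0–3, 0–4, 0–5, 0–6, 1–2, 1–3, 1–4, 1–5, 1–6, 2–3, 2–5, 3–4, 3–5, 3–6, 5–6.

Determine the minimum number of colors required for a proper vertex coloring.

0, 1, 2, 3, 5 form a clique, so at least 5 colors are needed.
5 colors suffice: color a → {0}; color b → {1}; color c → {3}; color d → {4, 5}; color e → {2, 6}. Every edge joins two different colors.

5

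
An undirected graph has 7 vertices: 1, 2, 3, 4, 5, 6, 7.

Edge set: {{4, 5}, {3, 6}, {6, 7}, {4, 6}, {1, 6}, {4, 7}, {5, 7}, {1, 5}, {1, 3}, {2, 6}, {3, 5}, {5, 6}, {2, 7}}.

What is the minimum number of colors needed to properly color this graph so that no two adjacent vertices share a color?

4

1, 3, 5, 6 are pairwise adjacent (a clique of size 4), so at least 4 colors are needed.
4 colors suffice: color red → {6}; color blue → {2, 5}; color green → {1, 7}; color yellow → {3, 4}. Every edge joins two different colors.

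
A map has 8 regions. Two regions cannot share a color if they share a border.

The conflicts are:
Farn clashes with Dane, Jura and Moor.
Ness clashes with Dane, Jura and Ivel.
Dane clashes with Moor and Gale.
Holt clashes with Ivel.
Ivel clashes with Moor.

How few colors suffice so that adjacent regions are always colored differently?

Farn, Dane, Moor all conflict with each other, so at least 3 colors are needed.
3 colors suffice: color 1 → {Dane, Jura, Ivel}; color 2 → {Ness, Holt, Moor, Gale}; color 3 → {Farn}. Each listed conflict is separated.

3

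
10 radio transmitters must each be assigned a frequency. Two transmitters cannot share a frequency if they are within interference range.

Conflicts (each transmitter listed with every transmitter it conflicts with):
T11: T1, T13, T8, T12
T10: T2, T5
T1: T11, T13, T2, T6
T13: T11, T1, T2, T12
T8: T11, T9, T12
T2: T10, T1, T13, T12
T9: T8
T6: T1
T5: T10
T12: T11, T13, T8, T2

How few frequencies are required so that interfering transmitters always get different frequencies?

3

T1, T13, T2 pairwise conflict, so at least 3 frequencies are needed.
Using 3 frequencies: T11=1, T10=2, T1=3, T13=2, T8=2, T2=1, T9=1, T6=1, T5=1, T12=3. Every pair that conflicts lands in different frequencies.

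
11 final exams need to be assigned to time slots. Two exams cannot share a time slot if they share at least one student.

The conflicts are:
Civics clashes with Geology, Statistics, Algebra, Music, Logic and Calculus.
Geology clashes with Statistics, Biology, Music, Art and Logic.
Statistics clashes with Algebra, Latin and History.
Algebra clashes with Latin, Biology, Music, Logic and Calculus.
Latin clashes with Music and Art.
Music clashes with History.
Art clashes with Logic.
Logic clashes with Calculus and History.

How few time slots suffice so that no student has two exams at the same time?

Civics, Algebra, Logic, Calculus pairwise conflict, so at least 4 time slots are needed.
Using 4 time slots: Civics=3, Geology=1, Statistics=2, Algebra=1, Latin=3, Biology=2, Music=2, Art=4, Logic=2, Calculus=4, History=1. No two conflicting exams share a time slot.

4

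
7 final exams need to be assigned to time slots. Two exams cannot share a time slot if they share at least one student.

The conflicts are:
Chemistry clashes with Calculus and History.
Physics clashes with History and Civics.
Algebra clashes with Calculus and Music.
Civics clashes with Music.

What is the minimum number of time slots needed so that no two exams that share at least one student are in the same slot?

The cycle Physics-Civics-Music-Algebra-Calculus-Chemistry-History-Physics has odd length 7, so it cannot be 2-colored; at least 3 time slots are needed.
3 time slots suffice: Chemistry=1, Physics=3, Algebra=1, Calculus=2, History=2, Civics=1, Music=2. Each listed conflict is separated.

3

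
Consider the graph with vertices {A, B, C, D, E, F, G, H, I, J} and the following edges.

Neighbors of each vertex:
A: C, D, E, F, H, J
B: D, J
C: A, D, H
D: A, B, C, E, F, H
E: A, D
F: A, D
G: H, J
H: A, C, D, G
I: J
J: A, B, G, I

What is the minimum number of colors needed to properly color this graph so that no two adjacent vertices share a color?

A, C, D, H are mutually adjacent (a clique of size 4), so at least 4 colors are needed.
4 colors suffice: color red → {A, B, G, I}; color blue → {D, J}; color green → {E, F, H}; color yellow → {C}. Each edge has distinct colors on its endpoints.

4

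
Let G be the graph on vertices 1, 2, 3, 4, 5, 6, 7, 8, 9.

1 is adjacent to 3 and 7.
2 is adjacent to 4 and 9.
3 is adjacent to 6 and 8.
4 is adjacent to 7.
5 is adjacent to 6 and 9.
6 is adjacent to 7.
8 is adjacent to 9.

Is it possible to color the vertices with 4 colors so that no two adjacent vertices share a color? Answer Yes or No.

Yes

The chromatic number is 3. The cycle 9-8-3-6-5-9 has odd length 5, so it cannot be 2-colored; at least 3 colors are needed.
3 colors suffice: 1=b, 2=b, 3=a, 4=c, 5=c, 6=b, 7=a, 8=b, 9=a.
Since 4 ≥ 3, a proper 4-coloring certainly exists.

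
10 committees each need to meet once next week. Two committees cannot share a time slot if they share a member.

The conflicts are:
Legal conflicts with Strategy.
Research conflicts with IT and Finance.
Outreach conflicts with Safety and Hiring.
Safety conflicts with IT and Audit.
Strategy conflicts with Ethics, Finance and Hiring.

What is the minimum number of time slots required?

The cycle Safety-IT-Research-Finance-Strategy-Hiring-Outreach-Safety has odd length 7, so it cannot be 2-colored; at least 3 time slots are needed.
3 time slots suffice: time slot 1 → {Research, Safety, Strategy}; time slot 2 → {Legal, IT, Ethics, Audit, Finance, Hiring}; time slot 3 → {Outreach}. Each listed conflict is separated.

3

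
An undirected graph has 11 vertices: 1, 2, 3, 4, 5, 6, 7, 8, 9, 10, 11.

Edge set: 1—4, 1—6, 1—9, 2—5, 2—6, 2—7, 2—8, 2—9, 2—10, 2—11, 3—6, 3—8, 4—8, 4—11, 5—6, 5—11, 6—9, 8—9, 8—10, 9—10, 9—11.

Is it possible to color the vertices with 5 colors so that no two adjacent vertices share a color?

Yes

The chromatic number is 4. 2, 8, 9, 10 are mutually adjacent (a clique of size 4), so at least 4 colors are needed.
4 colors suffice: color red → {1, 2, 3}; color blue → {4, 5, 7, 9}; color green → {6, 8, 11}; color yellow → {10}.
Since 5 ≥ 4, a proper 5-coloring certainly exists.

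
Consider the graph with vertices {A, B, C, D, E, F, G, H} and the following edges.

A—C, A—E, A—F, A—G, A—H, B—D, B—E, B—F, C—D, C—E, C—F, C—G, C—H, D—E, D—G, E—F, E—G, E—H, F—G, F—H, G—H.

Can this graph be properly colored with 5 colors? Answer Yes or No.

No

A, C, E, F, G, H are pairwise adjacent (a clique of size 6), so at least 6 colors are needed.
So 5 colors are not enough.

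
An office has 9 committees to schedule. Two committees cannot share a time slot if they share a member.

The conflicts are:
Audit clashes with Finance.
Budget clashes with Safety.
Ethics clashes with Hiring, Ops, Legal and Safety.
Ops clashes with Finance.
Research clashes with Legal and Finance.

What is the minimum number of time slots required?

The cycle Research-Legal-Ethics-Ops-Finance-Research has odd length 5, so it cannot be 2-colored; at least 3 time slots are needed.
A valid assignment using 3 time slots: Audit=2, Budget=1, Ethics=1, Hiring=2, Ops=2, Research=2, Legal=3, Safety=2, Finance=1. Each listed conflict is separated.

3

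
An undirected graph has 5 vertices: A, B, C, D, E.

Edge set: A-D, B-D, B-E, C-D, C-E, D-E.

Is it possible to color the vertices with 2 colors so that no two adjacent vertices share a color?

C, D, E are pairwise adjacent, so at least 3 colors are needed.
So 2 colors are not enough.

No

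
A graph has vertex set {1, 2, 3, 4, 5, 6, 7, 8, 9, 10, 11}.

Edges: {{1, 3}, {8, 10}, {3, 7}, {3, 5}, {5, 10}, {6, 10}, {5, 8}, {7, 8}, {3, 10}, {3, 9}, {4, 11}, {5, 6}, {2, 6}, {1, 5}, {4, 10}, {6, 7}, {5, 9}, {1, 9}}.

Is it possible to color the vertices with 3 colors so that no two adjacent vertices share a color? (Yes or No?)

1, 3, 5, 9 form a clique, so at least 4 colors are needed.
So 3 colors are not enough.

No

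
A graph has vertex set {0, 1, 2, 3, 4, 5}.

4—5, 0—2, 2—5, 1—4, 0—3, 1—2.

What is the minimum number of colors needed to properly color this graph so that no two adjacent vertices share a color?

2

4 and 5 are adjacent, so at least 2 colors are needed.
2 colors suffice: color a → {2, 3, 4}; color b → {0, 1, 5}. Every edge joins two different colors.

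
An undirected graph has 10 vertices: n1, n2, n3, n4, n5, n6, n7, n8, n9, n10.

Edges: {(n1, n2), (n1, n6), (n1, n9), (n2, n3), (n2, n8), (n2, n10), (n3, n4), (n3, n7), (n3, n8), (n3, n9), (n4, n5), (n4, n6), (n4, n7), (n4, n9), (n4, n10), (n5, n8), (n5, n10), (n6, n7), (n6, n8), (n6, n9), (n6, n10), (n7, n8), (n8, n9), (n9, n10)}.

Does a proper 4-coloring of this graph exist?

Yes

The chromatic number is 4. n4, n6, n9, n10 form a clique, so at least 4 colors are needed.
A valid assignment using 4 colors: n1=red, n2=blue, n3=green, n4=red, n5=blue, n6=green, n7=blue, n8=red, n9=blue, n10=yellow.
That is already a proper 4-coloring.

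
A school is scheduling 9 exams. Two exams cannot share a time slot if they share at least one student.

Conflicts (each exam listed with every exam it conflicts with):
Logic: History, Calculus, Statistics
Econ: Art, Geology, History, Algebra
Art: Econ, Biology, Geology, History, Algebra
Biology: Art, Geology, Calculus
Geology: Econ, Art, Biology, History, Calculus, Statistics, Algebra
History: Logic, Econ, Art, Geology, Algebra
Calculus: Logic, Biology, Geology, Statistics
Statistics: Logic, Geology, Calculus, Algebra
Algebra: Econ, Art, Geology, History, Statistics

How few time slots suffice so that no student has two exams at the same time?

Econ, Art, Geology, History, Algebra pairwise conflict, so at least 5 time slots are needed.
5 time slots suffice: time slot 1 → {Logic, Geology}; time slot 2 → {Art, Calculus}; time slot 3 → {Biology, Algebra}; time slot 4 → {History, Statistics}; time slot 5 → {Econ}. Each listed conflict is separated.

5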